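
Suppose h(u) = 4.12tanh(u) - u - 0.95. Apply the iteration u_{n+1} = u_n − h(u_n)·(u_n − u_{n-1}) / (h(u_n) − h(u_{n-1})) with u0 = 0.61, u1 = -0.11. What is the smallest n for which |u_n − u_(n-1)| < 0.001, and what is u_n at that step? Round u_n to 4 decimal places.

h(0.61) = 0.681804, h(-0.11) = -1.291381
u2 = -0.110000 − (-1.291381)·(-0.720000)/(-1.973185) = 0.361215;  |Δ| = 0.471215
h(0.361215) = 0.115474
u3 = 0.361215 − 0.115474·(0.471215)/(1.406855) = 0.322538;  |Δ| = 0.038677
h(0.322538) = 0.012077
u4 = 0.322538 − 0.012077·(-0.038677)/(-0.103397) = 0.318020;  |Δ| = 0.004518
h(0.318020) = -0.000232
u5 = 0.318020 − (-0.000232)·(-0.004518)/(-0.012309) = 0.318105;  |Δ| = 0.000085
|u5 − u4| = 0.000085 < 0.001

n = 5, u_n = 0.3181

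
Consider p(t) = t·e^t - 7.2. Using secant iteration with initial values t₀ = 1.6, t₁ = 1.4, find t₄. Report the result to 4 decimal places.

1.5414

p(1.6) = 0.724852, p(1.4) = -1.522720
t₂ = 1.400000 − (-1.522720)·(1.400000 − 1.600000) / (-1.522720 − 0.724852) = 1.400000 − (0.304544)/(-2.247572) = 1.535499
p(1.535499) = -0.069691
t₃ = 1.535499 − (-0.069691)·(1.535499 − 1.400000) / (-0.069691 − (-1.522720)) = 1.535499 − (-0.009443)/(1.453029) = 1.541998
p(1.541998) = 0.007174
t₄ = 1.541998 − 0.007174·(1.541998 − 1.535499) / (0.007174 − (-0.069691)) = 1.541998 − (0.000047)/(0.076865) = 1.541391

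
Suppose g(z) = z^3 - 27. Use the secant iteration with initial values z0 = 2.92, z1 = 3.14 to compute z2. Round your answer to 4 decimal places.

g(2.92) = -2.102912, g(3.14) = 3.959144
z2 = 3.140000 − 3.959144·(3.140000 − 2.920000) / (3.959144 − (-2.102912)) = 3.140000 − (0.871012)/(6.062056) = 2.996317

2.9963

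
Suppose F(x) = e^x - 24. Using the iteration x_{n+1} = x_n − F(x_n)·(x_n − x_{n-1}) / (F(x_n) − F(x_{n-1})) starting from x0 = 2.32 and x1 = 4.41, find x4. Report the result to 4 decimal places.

3.2386

F(2.32) = -13.824326, F(4.41) = 58.269464
x2 = 4.410000 − 58.269464·(4.410000 − 2.320000) / (58.269464 − (-13.824326)) = 4.410000 − (121.783179)/(72.093789) = 2.720767
F(2.720767) = -8.808024
x3 = 2.720767 − (-8.808024)·(2.720767 − 4.410000) / (-8.808024 − 58.269464) = 2.720767 − (14.878801)/(-67.077487) = 2.942583
F(2.942583) = -5.035240
x4 = 2.942583 − (-5.035240)·(2.942583 − 2.720767) / (-5.035240 − (-8.808024)) = 2.942583 − (-1.116892)/(3.772784) = 3.238622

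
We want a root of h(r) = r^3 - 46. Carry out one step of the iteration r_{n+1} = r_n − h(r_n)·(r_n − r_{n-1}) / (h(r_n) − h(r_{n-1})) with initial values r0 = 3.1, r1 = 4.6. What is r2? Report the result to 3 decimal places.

h(3.1) = -16.20900, h(4.6) = 51.33600
r2 = 4.60000 − 51.33600·(4.60000 − 3.10000) / (51.33600 − (-16.20900)) = 4.60000 − (77.00400)/(67.54500) = 3.45996

3.460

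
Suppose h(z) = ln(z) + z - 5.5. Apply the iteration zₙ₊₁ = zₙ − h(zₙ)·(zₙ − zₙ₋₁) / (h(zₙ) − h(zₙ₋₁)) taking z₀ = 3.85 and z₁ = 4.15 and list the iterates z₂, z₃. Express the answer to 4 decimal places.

4.0915, 4.0912

h(3.85) = -0.301927, h(4.15) = 0.073108
z₂ = 4.150000 − 0.073108·(4.150000 − 3.850000) / (0.073108 − (-0.301927)) = 4.150000 − (0.021933)/(0.375035) = 4.091519
h(4.091519) = 0.000435
z₃ = 4.091519 − 0.000435·(4.091519 − 4.150000) / (0.000435 − 0.073108) = 4.091519 − (-0.000025)/(-0.072673) = 4.091169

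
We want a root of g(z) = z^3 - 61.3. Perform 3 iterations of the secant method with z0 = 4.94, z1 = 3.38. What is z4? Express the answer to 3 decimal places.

g(4.94) = 59.25378, g(3.38) = -22.68553
z2 = 3.38000 − (-22.68553)·(3.38000 − 4.94000) / (-22.68553 − 59.25378) = 3.38000 − (35.38942)/(-81.93931) = 3.81190
g(3.81190) = -5.91096
z3 = 3.81190 − (-5.91096)·(3.81190 − 3.38000) / (-5.91096 − (-22.68553)) = 3.81190 − (-2.55293)/(16.77456) = 3.96409
g(3.96409) = 0.99169
z4 = 3.96409 − 0.99169·(3.96409 − 3.81190) / (0.99169 − (-5.91096)) = 3.96409 − (0.15093)/(6.90265) = 3.94222

3.942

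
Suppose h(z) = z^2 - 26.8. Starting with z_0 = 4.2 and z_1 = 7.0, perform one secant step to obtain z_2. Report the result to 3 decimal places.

5.018

h(4.2) = -9.16000, h(7.0) = 22.20000
z_2 = 7.00000 − 22.20000·(7.00000 − 4.20000) / (22.20000 − (-9.16000)) = 7.00000 − (62.16000)/(31.36000) = 5.01786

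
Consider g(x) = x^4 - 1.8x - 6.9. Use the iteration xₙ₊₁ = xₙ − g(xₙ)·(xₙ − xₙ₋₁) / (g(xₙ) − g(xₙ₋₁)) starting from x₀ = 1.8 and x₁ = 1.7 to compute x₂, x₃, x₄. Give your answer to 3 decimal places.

g(1.8) = 0.35760, g(1.7) = -1.60790
x₂ = 1.70000 − (-1.60790)·(1.70000 − 1.80000) / (-1.60790 − 0.35760) = 1.70000 − (0.16079)/(-1.96550) = 1.78181
g(1.78181) = -0.02769
x₃ = 1.78181 − (-0.02769)·(1.78181 − 1.70000) / (-0.02769 − (-1.60790)) = 1.78181 − (-0.00226)/(1.58021) = 1.78324
g(1.78324) = 0.00221
x₄ = 1.78324 − 0.00221·(1.78324 − 1.78181) / (0.00221 − (-0.02769)) = 1.78324 − (0.00000)/(0.02989) = 1.78313

1.782, 1.783, 1.783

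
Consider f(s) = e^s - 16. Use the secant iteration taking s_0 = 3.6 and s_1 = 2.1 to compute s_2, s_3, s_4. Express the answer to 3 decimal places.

2.513, 2.875, 2.759

f(3.6) = 20.59823, f(2.1) = -7.83383
s_2 = 2.10000 − (-7.83383)·(2.10000 − 3.60000) / (-7.83383 − 20.59823) = 2.10000 − (11.75075)/(-28.43206) = 2.51329
f(2.51329) = -3.65450
s_3 = 2.51329 − (-3.65450)·(2.51329 − 2.10000) / (-3.65450 − (-7.83383)) = 2.51329 − (-1.51037)/(4.17933) = 2.87468
f(2.87468) = 1.71980
s_4 = 2.87468 − 1.71980·(2.87468 − 2.51329) / (1.71980 − (-3.65450)) = 2.87468 − (0.62152)/(5.37430) = 2.75904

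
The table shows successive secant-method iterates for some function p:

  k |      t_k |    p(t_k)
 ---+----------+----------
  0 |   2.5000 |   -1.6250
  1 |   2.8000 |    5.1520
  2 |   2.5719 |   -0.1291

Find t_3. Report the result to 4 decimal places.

t_3 = 2.5719 − (-0.1291)·(2.5719 − 2.8000) / (-0.1291 − 5.1520)
   = 2.5719 − (0.029448)/(-5.281100) = 2.577476

2.5775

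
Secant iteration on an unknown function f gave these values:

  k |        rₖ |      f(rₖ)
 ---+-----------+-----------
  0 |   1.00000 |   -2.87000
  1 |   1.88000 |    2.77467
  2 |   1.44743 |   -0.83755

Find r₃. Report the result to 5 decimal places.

1.54773

r₃ = 1.44743 − (-0.83755)·(1.44743 − 1.88000) / (-0.83755 − 2.77467)
   = 1.44743 − (0.3622990)/(-3.6122200) = 1.5477282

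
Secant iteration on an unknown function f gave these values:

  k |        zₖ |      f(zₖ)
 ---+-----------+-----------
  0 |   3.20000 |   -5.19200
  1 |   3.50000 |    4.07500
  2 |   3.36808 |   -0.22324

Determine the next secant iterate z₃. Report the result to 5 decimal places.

z₃ = 3.36808 − (-0.22324)·(3.36808 − 3.50000) / (-0.22324 − 4.07500)
   = 3.36808 − (0.0294498)/(-4.2982400) = 3.3749316

3.37493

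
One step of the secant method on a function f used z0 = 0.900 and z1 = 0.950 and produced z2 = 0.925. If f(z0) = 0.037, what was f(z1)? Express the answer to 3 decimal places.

The secant line through (0.900, 0.037) and (0.950, f(z1)) crosses zero at z2 = 0.925.
So (0.900, 0.037), (0.950, f(z1)), (0.925, 0) are collinear:
f(z1) = 0.037 · (0.950 − 0.925) / (0.900 − 0.925) = 0.037 · (0.02500)/(-0.02500) = -0.03700

-0.037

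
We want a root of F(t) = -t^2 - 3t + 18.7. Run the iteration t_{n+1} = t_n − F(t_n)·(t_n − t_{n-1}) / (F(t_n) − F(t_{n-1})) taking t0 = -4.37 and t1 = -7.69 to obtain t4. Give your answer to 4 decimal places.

F(-4.37) = 12.713100, F(-7.69) = -17.366100
t2 = -7.690000 − (-17.366100)·(-7.690000 − (-4.370000)) / (-17.366100 − 12.713100) = -7.690000 − (57.655452)/(-30.079200) = -5.773212
F(-5.773212) = 2.689660
t3 = -5.773212 − 2.689660·(-5.773212 − (-7.690000)) / (2.689660 − (-17.366100)) = -5.773212 − (5.155508)/(20.055760) = -6.030271
F(-6.030271) = 0.426648
t4 = -6.030271 − 0.426648·(-6.030271 − (-5.773212)) / (0.426648 − 2.689660) = -6.030271 − (-0.109674)/(-2.263012) = -6.078734

-6.0787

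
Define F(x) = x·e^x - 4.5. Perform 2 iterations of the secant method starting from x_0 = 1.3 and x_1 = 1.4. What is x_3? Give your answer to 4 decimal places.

1.2675

F(1.3) = 0.270086, F(1.4) = 1.177280
x_2 = 1.400000 − 1.177280·(1.400000 − 1.300000) / (1.177280 − 0.270086) = 1.400000 − (0.117728)/(0.907194) = 1.270228
F(1.270228) = 0.024130
x_3 = 1.270228 − 0.024130·(1.270228 − 1.400000) / (0.024130 − 1.177280) = 1.270228 − (-0.003131)/(-1.153150) = 1.267513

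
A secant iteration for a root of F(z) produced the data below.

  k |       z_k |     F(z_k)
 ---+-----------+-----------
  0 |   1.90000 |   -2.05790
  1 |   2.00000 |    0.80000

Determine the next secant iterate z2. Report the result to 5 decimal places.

1.97201

z2 = 2.00000 − 0.80000·(2.00000 − 1.90000) / (0.80000 − (-2.05790))
   = 2.00000 − (0.0800000)/(2.8579000) = 1.9720074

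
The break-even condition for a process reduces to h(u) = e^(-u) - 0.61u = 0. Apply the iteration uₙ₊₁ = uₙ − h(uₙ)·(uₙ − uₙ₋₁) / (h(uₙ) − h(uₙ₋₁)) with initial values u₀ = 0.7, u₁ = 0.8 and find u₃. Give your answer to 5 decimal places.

0.76377

h(0.7) = 0.0695853, h(0.8) = -0.0386710
u₂ = 0.8000000 − (-0.0386710)·(0.8000000 − 0.7000000) / (-0.0386710 − 0.0695853) = 0.8000000 − (-0.0038671)/(-0.1082563) = 0.7642783
h(0.7642783) = -0.0005398
u₃ = 0.7642783 − (-0.0005398)·(0.7642783 − 0.8000000) / (-0.0005398 − (-0.0386710)) = 0.7642783 − (0.0000193)/(0.0381312) = 0.7637725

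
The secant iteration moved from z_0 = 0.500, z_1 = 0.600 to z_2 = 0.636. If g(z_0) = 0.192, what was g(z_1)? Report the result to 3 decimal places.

0.051

The secant line through (0.500, 0.192) and (0.600, g(z_1)) crosses zero at z_2 = 0.636.
So (0.500, 0.192), (0.600, g(z_1)), (0.636, 0) are collinear:
g(z_1) = 0.192 · (0.600 − 0.636) / (0.500 − 0.636) = 0.192 · (-0.03600)/(-0.13600) = 0.05082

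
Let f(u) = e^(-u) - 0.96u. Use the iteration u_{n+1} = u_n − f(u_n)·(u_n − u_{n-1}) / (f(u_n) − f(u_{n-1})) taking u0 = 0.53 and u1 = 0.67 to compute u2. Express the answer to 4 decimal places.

f(0.53) = 0.079805, f(0.67) = -0.131491
u2 = 0.670000 − (-0.131491)·(0.670000 − 0.530000) / (-0.131491 − 0.079805) = 0.670000 − (-0.018409)/(-0.211296) = 0.582877

0.5829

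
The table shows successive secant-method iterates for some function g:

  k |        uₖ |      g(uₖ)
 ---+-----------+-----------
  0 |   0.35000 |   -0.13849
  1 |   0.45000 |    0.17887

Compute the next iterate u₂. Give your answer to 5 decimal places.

u₂ = 0.45000 − 0.17887·(0.45000 − 0.35000) / (0.17887 − (-0.13849))
   = 0.45000 − (0.0178870)/(0.3173600) = 0.3936381

0.39364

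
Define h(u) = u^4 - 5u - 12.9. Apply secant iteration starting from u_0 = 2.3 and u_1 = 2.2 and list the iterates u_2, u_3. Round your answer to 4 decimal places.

2.2117, 2.2125

h(2.3) = 3.584100, h(2.2) = -0.474400
u_2 = 2.200000 − (-0.474400)·(2.200000 − 2.300000) / (-0.474400 − 3.584100) = 2.200000 − (0.047440)/(-4.058500) = 2.211689
h(2.211689) = -0.031003
u_3 = 2.211689 − (-0.031003)·(2.211689 − 2.200000) / (-0.031003 − (-0.474400)) = 2.211689 − (-0.000362)/(0.443397) = 2.212506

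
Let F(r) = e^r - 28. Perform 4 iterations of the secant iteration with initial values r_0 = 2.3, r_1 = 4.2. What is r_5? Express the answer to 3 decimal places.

3.329

F(2.3) = -18.02582, F(4.2) = 38.68633
r_2 = 4.20000 − 38.68633·(4.20000 − 2.30000) / (38.68633 − (-18.02582)) = 4.20000 − (73.50403)/(56.71215) = 2.90391
F(2.90391) = -9.75465
r_3 = 2.90391 − (-9.75465)·(2.90391 − 4.20000) / (-9.75465 − 38.68633) = 2.90391 − (12.64290)/(-48.44098) = 3.16491
F(3.16491) = -4.31348
r_4 = 3.16491 − (-4.31348)·(3.16491 − 2.90391) / (-4.31348 − (-9.75465)) = 3.16491 − (-1.12580)/(5.44117) = 3.37181
F(3.37181) = 1.13121
r_5 = 3.37181 − 1.13121·(3.37181 − 3.16491) / (1.13121 − (-4.31348)) = 3.37181 − (0.23405)/(5.44469) = 3.32882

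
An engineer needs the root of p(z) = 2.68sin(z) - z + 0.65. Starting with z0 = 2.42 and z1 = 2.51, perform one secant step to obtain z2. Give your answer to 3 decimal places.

2.420

p(2.42) = 0.00036, p(2.51) = -0.27765
z2 = 2.51000 − (-0.27765)·(2.51000 − 2.42000) / (-0.27765 − 0.00036) = 2.51000 − (-0.02499)/(-0.27800) = 2.42012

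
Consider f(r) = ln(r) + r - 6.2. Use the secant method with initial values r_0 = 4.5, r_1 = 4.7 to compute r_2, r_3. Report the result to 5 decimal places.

4.66093, 4.66081

f(4.5) = -0.1959226, f(4.7) = 0.0475625
r_2 = 4.7000000 − 0.0475625·(4.7000000 − 4.5000000) / (0.0475625 − (-0.1959226)) = 4.7000000 − (0.0095125)/(0.2434851) = 4.6609319
f(4.6609319) = 0.0001473
r_3 = 4.6609319 − 0.0001473·(4.6609319 − 4.7000000) / (0.0001473 − 0.0475625) = 4.6609319 − (-0.0000058)/(-0.0474152) = 4.6608105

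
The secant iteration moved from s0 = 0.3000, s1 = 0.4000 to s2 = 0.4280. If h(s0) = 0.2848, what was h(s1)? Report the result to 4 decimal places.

0.0623

The secant line through (0.3000, 0.2848) and (0.4000, h(s1)) crosses zero at s2 = 0.4280.
So (0.3000, 0.2848), (0.4000, h(s1)), (0.4280, 0) are collinear:
h(s1) = 0.2848 · (0.4000 − 0.4280) / (0.3000 − 0.4280) = 0.2848 · (-0.028000)/(-0.128000) = 0.062300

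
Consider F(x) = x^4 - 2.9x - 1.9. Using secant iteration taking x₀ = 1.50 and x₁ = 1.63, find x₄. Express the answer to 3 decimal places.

F(1.50) = -1.18750, F(1.63) = 0.43212
x₂ = 1.63000 − 0.43212·(1.63000 − 1.50000) / (0.43212 − (-1.18750)) = 1.63000 − (0.05618)/(1.61962) = 1.59532
F(1.59532) = -0.04923
x₃ = 1.59532 − (-0.04923)·(1.59532 − 1.63000) / (-0.04923 − 0.43212) = 1.59532 − (0.00171)/(-0.48134) = 1.59886
F(1.59886) = -0.00171
x₄ = 1.59886 − (-0.00171)·(1.59886 − 1.59532) / (-0.00171 − (-0.04923)) = 1.59886 − (-0.00001)/(0.04751) = 1.59899

1.599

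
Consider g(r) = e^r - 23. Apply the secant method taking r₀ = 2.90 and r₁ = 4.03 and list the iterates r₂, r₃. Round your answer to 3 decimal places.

g(2.90) = -4.82585, g(4.03) = 33.26091
r₂ = 4.03000 − 33.26091·(4.03000 − 2.90000) / (33.26091 − (-4.82585)) = 4.03000 − (37.58483)/(38.08677) = 3.04318
g(3.04318) = -2.02820
r₃ = 3.04318 − (-2.02820)·(3.04318 − 4.03000) / (-2.02820 − 33.26091) = 3.04318 − (2.00147)/(-35.28911) = 3.09990

3.043, 3.100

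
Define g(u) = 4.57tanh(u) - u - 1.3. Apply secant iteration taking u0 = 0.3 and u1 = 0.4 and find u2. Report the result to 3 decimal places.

g(0.3) = -0.26870, g(0.4) = 0.03637
u2 = 0.40000 − 0.03637·(0.40000 − 0.30000) / (0.03637 − (-0.26870)) = 0.40000 − (0.00364)/(0.30507) = 0.38808

0.388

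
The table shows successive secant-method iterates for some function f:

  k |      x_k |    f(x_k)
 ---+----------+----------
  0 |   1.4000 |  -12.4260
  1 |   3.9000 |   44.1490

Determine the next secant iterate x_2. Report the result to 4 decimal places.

1.9491

x_2 = 3.9000 − 44.1490·(3.9000 − 1.4000) / (44.1490 − (-12.4260))
   = 3.9000 − (110.372500)/(56.575000) = 1.949094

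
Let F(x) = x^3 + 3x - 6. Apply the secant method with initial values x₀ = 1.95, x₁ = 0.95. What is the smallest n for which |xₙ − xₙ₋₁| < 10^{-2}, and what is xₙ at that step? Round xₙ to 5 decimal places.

n = 5, xₙ = 1.28790

F(1.95) = 7.2648750, F(0.95) = -2.2926250
x₂ = 0.9500000 − (-2.2926250)·(-1.0000000)/(-9.5575000) = 1.1898771;  |Δ| = 0.2398771
F(1.1898771) = -0.7457321
x₃ = 1.1898771 − (-0.7457321)·(0.2398771)/(1.5468929) = 1.3055179;  |Δ| = 0.1156408
F(1.3055179) = 0.1416484
x₄ = 1.3055179 − 0.1416484·(0.1156408)/(0.8873805) = 1.2870587;  |Δ| = 0.0184592
F(1.2870587) = -0.0067853
x₅ = 1.2870587 − (-0.0067853)·(-0.0184592)/(-0.1484338) = 1.2879025;  |Δ| = 0.0008438
|x₅ − x₄| = 0.0008438 < 10^{-2}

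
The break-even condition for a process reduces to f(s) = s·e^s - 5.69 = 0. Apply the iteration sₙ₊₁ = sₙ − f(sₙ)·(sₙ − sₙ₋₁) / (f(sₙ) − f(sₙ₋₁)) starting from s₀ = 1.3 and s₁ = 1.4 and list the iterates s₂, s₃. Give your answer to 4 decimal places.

f(1.3) = -0.919914, f(1.4) = -0.012720
s₂ = 1.400000 − (-0.012720)·(1.400000 − 1.300000) / (-0.012720 − (-0.919914)) = 1.400000 − (-0.001272)/(0.907194) = 1.401402
f(1.401402) = 0.000940
s₃ = 1.401402 − 0.000940·(1.401402 − 1.400000) / (0.000940 − (-0.012720)) = 1.401402 − (0.000001)/(0.013660) = 1.401306

1.4014, 1.4013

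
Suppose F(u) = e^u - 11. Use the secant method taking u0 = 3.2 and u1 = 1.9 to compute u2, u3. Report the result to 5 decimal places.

F(3.2) = 13.5325302, F(1.9) = -4.3141056
u2 = 1.9000000 − (-4.3141056)·(1.9000000 − 3.2000000) / (-4.3141056 − 13.5325302) = 1.9000000 − (5.6083372)/(-17.8466358) = 2.2142518
F(2.2142518) = -1.8454430
u3 = 2.2142518 − (-1.8454430)·(2.2142518 − 1.9000000) / (-1.8454430 − (-4.3141056)) = 2.2142518 − (-0.5799338)/(2.4686626) = 2.4491700

2.21425, 2.44917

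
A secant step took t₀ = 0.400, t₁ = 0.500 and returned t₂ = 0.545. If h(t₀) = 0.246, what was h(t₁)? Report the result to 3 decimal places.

The secant line through (0.400, 0.246) and (0.500, h(t₁)) crosses zero at t₂ = 0.545.
So (0.400, 0.246), (0.500, h(t₁)), (0.545, 0) are collinear:
h(t₁) = 0.246 · (0.500 − 0.545) / (0.400 − 0.545) = 0.246 · (-0.04500)/(-0.14500) = 0.07634

0.076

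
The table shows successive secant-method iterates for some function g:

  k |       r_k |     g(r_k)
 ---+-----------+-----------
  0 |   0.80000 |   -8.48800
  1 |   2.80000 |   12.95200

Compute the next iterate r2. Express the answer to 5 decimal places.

r2 = 2.80000 − 12.95200·(2.80000 − 0.80000) / (12.95200 − (-8.48800))
   = 2.80000 − (25.9040000)/(21.4400000) = 1.5917910

1.59179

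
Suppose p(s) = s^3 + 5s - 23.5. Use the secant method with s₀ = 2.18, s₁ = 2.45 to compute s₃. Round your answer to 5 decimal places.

2.29168

p(2.18) = -2.2397680, p(2.45) = 3.4561250
s₂ = 2.4500000 − 3.4561250·(2.4500000 − 2.1800000) / (3.4561250 − (-2.2397680)) = 2.4500000 − (0.9331538)/(5.6958930) = 2.2861708
p(2.2861708) = -0.1202990
s₃ = 2.2861708 − (-0.1202990)·(2.2861708 − 2.4500000) / (-0.1202990 − 3.4561250) = 2.2861708 − (0.0197085)/(-3.5764240) = 2.2916814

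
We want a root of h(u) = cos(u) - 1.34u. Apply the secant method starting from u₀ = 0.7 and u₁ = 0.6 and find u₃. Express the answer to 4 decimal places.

0.6112

h(0.7) = -0.173158, h(0.6) = 0.021336
u₂ = 0.600000 − 0.021336·(0.600000 − 0.700000) / (0.021336 − (-0.173158)) = 0.600000 − (-0.002134)/(0.194493) = 0.610970
h(0.610970) = 0.000392
u₃ = 0.610970 − 0.000392·(0.610970 − 0.600000) / (0.000392 − 0.021336) = 0.610970 − (0.000004)/(-0.020943) = 0.611175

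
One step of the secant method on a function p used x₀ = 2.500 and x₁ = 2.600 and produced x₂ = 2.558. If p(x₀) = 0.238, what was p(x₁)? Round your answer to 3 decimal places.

The secant line through (2.500, 0.238) and (2.600, p(x₁)) crosses zero at x₂ = 2.558.
So (2.500, 0.238), (2.600, p(x₁)), (2.558, 0) are collinear:
p(x₁) = 0.238 · (2.600 − 2.558) / (2.500 − 2.558) = 0.238 · (0.04200)/(-0.05800) = -0.17234

-0.172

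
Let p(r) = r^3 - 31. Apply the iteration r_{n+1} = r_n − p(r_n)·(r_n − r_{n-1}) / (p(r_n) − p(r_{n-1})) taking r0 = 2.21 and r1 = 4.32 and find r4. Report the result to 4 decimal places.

3.1526

p(2.21) = -20.206139, p(4.32) = 49.621568
r2 = 4.320000 − 49.621568·(4.320000 − 2.210000) / (49.621568 − (-20.206139)) = 4.320000 − (104.701508)/(69.827707) = 2.820574
p(2.820574) = -8.560545
r3 = 2.820574 − (-8.560545)·(2.820574 − 4.320000) / (-8.560545 − 49.621568) = 2.820574 − (12.835907)/(-58.182113) = 3.041190
p(3.041190) = -2.872541
r4 = 3.041190 − (-2.872541)·(3.041190 − 2.820574) / (-2.872541 − (-8.560545)) = 3.041190 − (-0.633729)/(5.688004) = 3.152605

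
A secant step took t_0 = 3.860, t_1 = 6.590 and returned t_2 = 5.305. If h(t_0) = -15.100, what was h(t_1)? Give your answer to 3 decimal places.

13.428

The secant line through (3.860, -15.100) and (6.590, h(t_1)) crosses zero at t_2 = 5.305.
So (3.860, -15.100), (6.590, h(t_1)), (5.305, 0) are collinear:
h(t_1) = -15.100 · (6.590 − 5.305) / (3.860 − 5.305) = -15.100 · (1.28500)/(-1.44500) = 13.42803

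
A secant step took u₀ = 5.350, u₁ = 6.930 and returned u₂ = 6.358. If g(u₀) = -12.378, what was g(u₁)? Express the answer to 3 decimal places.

7.024

The secant line through (5.350, -12.378) and (6.930, g(u₁)) crosses zero at u₂ = 6.358.
So (5.350, -12.378), (6.930, g(u₁)), (6.358, 0) are collinear:
g(u₁) = -12.378 · (6.930 − 6.358) / (5.350 − 6.358) = -12.378 · (0.57200)/(-1.00800) = 7.02402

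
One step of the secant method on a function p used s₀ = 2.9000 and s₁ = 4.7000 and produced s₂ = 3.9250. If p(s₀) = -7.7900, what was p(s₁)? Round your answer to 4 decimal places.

5.8900

The secant line through (2.9000, -7.7900) and (4.7000, p(s₁)) crosses zero at s₂ = 3.9250.
So (2.9000, -7.7900), (4.7000, p(s₁)), (3.9250, 0) are collinear:
p(s₁) = -7.7900 · (4.7000 − 3.9250) / (2.9000 − 3.9250) = -7.7900 · (0.775000)/(-1.025000) = 5.890000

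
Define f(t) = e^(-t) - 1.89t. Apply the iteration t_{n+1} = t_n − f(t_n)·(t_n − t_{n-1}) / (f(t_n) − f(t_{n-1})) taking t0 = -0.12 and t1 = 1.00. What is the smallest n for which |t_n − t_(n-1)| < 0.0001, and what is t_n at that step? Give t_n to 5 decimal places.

f(-0.12) = 1.3542969, f(1.00) = -1.5221206
t2 = 1.0000000 − (-1.5221206)·(1.1200000)/(-2.8764174) = 0.4073270;  |Δ| = 0.5926730
f(0.4073270) = -0.1044214
t3 = 0.4073270 − (-0.1044214)·(-0.5926730)/(1.4176992) = 0.3636733;  |Δ| = 0.0436536
f(0.3636733) = 0.0077757
t4 = 0.3636733 − 0.0077757·(-0.0436536)/(0.1121971) = 0.3666987;  |Δ| = 0.0030254
f(0.3666987) = -0.0000421
t5 = 0.3666987 − (-0.0000421)·(0.0030254)/(-0.0078177) = 0.3666824;  |Δ| = 0.0000163
|t5 − t4| = 0.0000163 < 0.0001

n = 5, t_n = 0.36668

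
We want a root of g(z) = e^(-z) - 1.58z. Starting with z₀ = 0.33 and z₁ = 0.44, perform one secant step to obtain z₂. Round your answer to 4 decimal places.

g(0.33) = 0.197524, g(0.44) = -0.051164
z₂ = 0.440000 − (-0.051164)·(0.440000 − 0.330000) / (-0.051164 − 0.197524) = 0.440000 − (-0.005628)/(-0.248687) = 0.417369

0.4174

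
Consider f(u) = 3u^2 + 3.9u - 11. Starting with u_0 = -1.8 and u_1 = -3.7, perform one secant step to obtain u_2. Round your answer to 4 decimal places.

f(-1.8) = -8.300000, f(-3.7) = 15.640000
u_2 = -3.700000 − 15.640000·(-3.700000 − (-1.800000)) / (15.640000 − (-8.300000)) = -3.700000 − (-29.716000)/(23.940000) = -2.458730

-2.4587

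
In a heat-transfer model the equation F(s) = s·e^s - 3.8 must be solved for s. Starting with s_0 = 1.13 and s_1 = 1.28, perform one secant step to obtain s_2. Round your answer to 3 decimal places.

F(1.13) = -0.30191, F(1.28) = 0.80370
s_2 = 1.28000 − 0.80370·(1.28000 − 1.13000) / (0.80370 − (-0.30191)) = 1.28000 − (0.12055)/(1.10561) = 1.17096

1.171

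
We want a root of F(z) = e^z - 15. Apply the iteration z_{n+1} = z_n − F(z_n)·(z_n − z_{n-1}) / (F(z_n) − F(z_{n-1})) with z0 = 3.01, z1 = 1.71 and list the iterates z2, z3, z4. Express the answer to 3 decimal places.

2.544, 2.807, 2.700

F(3.01) = 5.28740, F(1.71) = -9.47104
z2 = 1.71000 − (-9.47104)·(1.71000 − 3.01000) / (-9.47104 − 5.28740) = 1.71000 − (12.31235)/(-14.75844) = 2.54426
F(2.54426) = -2.26622
z3 = 2.54426 − (-2.26622)·(2.54426 − 1.71000) / (-2.26622 − (-9.47104)) = 2.54426 − (-1.89061)/(7.20482) = 2.80667
F(2.80667) = 1.55466
z4 = 2.80667 − 1.55466·(2.80667 − 2.54426) / (1.55466 − (-2.26622)) = 2.80667 − (0.40796)/(3.82088) = 2.69990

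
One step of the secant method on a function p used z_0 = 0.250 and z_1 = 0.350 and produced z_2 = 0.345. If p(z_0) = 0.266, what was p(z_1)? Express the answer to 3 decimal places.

The secant line through (0.250, 0.266) and (0.350, p(z_1)) crosses zero at z_2 = 0.345.
So (0.250, 0.266), (0.350, p(z_1)), (0.345, 0) are collinear:
p(z_1) = 0.266 · (0.350 − 0.345) / (0.250 − 0.345) = 0.266 · (0.00500)/(-0.09500) = -0.01400

-0.014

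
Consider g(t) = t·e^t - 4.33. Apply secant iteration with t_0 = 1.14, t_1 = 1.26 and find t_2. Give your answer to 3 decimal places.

1.245

g(1.14) = -0.76548, g(1.26) = 0.11203
t_2 = 1.26000 − 0.11203·(1.26000 − 1.14000) / (0.11203 − (-0.76548)) = 1.26000 − (0.01344)/(0.87752) = 1.24468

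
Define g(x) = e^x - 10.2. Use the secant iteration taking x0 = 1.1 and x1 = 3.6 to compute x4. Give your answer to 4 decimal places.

2.4750

g(1.1) = -7.195834, g(3.6) = 26.398234
x2 = 3.600000 − 26.398234·(3.600000 − 1.100000) / (26.398234 − (-7.195834)) = 3.600000 − (65.995586)/(33.594068) = 1.635499
g(1.635499) = -5.067983
x3 = 1.635499 − (-5.067983)·(1.635499 − 3.600000) / (-5.067983 − 26.398234) = 1.635499 − (9.956058)/(-31.466217) = 1.951904
g(1.951904) = -3.157921
x4 = 1.951904 − (-3.157921)·(1.951904 − 1.635499) / (-3.157921 − (-5.067983)) = 1.951904 − (-0.999181)/(1.910062) = 2.475018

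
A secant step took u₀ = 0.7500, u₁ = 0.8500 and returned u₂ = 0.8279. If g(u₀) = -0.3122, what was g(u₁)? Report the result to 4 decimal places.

The secant line through (0.7500, -0.3122) and (0.8500, g(u₁)) crosses zero at u₂ = 0.8279.
So (0.7500, -0.3122), (0.8500, g(u₁)), (0.8279, 0) are collinear:
g(u₁) = -0.3122 · (0.8500 − 0.8279) / (0.7500 − 0.8279) = -0.3122 · (0.022100)/(-0.077900) = 0.088570

0.0886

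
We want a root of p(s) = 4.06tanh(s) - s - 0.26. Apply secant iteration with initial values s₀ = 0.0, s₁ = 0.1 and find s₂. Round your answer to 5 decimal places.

0.08534

p(0.0) = -0.2600000, p(0.1) = 0.0446521
s₂ = 0.1000000 − 0.0446521·(0.1000000 − 0.0000000) / (0.0446521 − (-0.2600000)) = 0.1000000 − (0.0044652)/(0.3046521) = 0.0853433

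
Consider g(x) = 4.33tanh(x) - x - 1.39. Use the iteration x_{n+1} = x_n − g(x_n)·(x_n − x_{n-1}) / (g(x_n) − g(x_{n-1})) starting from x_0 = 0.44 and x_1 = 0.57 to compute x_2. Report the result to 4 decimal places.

0.4563

g(0.44) = -0.038920, g(0.57) = 0.271506
x_2 = 0.570000 − 0.271506·(0.570000 − 0.440000) / (0.271506 − (-0.038920)) = 0.570000 − (0.035296)/(0.310425) = 0.456299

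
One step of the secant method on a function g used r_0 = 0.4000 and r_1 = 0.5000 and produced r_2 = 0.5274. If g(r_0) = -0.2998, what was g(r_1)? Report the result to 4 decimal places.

The secant line through (0.4000, -0.2998) and (0.5000, g(r_1)) crosses zero at r_2 = 0.5274.
So (0.4000, -0.2998), (0.5000, g(r_1)), (0.5274, 0) are collinear:
g(r_1) = -0.2998 · (0.5000 − 0.5274) / (0.4000 − 0.5274) = -0.2998 · (-0.027400)/(-0.127400) = -0.064478

-0.0645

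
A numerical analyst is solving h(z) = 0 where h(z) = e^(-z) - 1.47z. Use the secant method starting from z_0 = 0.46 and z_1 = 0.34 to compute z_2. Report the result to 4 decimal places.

h(0.46) = -0.044916, h(0.34) = 0.211970
z_2 = 0.340000 − 0.211970·(0.340000 − 0.460000) / (0.211970 − (-0.044916)) = 0.340000 − (-0.025436)/(0.256887) = 0.439018

0.4390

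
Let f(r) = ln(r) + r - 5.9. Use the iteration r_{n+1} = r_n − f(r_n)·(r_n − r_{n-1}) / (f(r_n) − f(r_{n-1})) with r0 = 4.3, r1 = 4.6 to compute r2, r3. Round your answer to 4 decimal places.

f(4.3) = -0.141385, f(4.6) = 0.226056
r2 = 4.600000 − 0.226056·(4.600000 − 4.300000) / (0.226056 − (-0.141385)) = 4.600000 − (0.067817)/(0.367441) = 4.415435
f(4.415435) = 0.000541
r3 = 4.415435 − 0.000541·(4.415435 − 4.600000) / (0.000541 − 0.226056) = 4.415435 − (-0.000100)/(-0.225515) = 4.414992

4.4154, 4.4150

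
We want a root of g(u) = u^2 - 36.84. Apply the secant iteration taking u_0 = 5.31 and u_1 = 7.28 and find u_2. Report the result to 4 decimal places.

g(5.31) = -8.643900, g(7.28) = 16.158400
u_2 = 7.280000 − 16.158400·(7.280000 − 5.310000) / (16.158400 − (-8.643900)) = 7.280000 − (31.832048)/(24.802300) = 5.996569

5.9966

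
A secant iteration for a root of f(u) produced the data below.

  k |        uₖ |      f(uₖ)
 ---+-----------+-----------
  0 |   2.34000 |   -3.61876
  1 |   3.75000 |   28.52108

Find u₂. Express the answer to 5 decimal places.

u₂ = 3.75000 − 28.52108·(3.75000 − 2.34000) / (28.52108 − (-3.61876))
   = 3.75000 − (40.2147228)/(32.1398400) = 2.4987578

2.49876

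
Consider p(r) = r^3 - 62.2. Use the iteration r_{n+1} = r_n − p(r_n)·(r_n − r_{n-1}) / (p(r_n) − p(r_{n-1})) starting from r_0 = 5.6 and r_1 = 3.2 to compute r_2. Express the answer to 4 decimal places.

p(5.6) = 113.416000, p(3.2) = -29.432000
r_2 = 3.200000 − (-29.432000)·(3.200000 − 5.600000) / (-29.432000 − 113.416000) = 3.200000 − (70.636800)/(-142.848000) = 3.694489

3.6945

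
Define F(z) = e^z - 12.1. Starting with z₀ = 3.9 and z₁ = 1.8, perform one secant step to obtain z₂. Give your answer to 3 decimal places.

F(3.9) = 37.30245, F(1.8) = -6.05035
z₂ = 1.80000 − (-6.05035)·(1.80000 − 3.90000) / (-6.05035 − 37.30245) = 1.80000 − (12.70574)/(-43.35280) = 2.09308

2.093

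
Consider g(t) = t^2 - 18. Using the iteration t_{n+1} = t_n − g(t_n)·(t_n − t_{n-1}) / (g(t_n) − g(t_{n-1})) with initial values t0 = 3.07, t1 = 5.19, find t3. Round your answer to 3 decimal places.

g(3.07) = -8.57510, g(5.19) = 8.93610
t2 = 5.19000 − 8.93610·(5.19000 − 3.07000) / (8.93610 − (-8.57510)) = 5.19000 − (18.94453)/(17.51120) = 4.10815
g(4.10815) = -1.12312
t3 = 4.10815 − (-1.12312)·(4.10815 − 5.19000) / (-1.12312 − 8.93610) = 4.10815 − (1.21505)/(-10.05922) = 4.22894

4.229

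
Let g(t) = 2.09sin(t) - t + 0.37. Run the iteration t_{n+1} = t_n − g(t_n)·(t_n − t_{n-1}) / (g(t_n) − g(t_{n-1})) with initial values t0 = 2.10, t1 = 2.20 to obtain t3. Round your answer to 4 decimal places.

g(2.10) = 0.074108, g(2.20) = -0.140243
t2 = 2.200000 − (-0.140243)·(2.200000 − 2.100000) / (-0.140243 − 0.074108) = 2.200000 − (-0.014024)/(-0.214350) = 2.134573
g(2.134573) = 0.001984
t3 = 2.134573 − 0.001984·(2.134573 − 2.200000) / (0.001984 − (-0.140243)) = 2.134573 − (-0.000130)/(0.142227) = 2.135486

2.1355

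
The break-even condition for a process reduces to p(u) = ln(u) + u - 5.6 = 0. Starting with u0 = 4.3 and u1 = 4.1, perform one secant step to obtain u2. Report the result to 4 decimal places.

4.1719

p(4.3) = 0.158615, p(4.1) = -0.089013
u2 = 4.100000 − (-0.089013)·(4.100000 − 4.300000) / (-0.089013 − 0.158615) = 4.100000 − (0.017803)/(-0.247628) = 4.171893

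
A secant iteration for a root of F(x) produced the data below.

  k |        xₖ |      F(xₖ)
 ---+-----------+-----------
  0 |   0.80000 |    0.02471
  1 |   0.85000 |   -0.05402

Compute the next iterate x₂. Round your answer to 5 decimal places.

0.81569

x₂ = 0.85000 − (-0.05402)·(0.85000 − 0.80000) / (-0.05402 − 0.02471)
   = 0.85000 − (-0.0027010)/(-0.0787300) = 0.8156929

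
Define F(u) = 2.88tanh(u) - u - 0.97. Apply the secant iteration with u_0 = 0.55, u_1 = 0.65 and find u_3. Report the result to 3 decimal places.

F(0.55) = -0.07850, F(0.65) = 0.02641
u_2 = 0.65000 − 0.02641·(0.65000 − 0.55000) / (0.02641 − (-0.07850)) = 0.65000 − (0.00264)/(0.10491) = 0.62483
F(0.62483) = 0.00208
u_3 = 0.62483 − 0.00208·(0.62483 − 0.65000) / (0.00208 − 0.02641) = 0.62483 − (-0.00005)/(-0.02433) = 0.62268

0.623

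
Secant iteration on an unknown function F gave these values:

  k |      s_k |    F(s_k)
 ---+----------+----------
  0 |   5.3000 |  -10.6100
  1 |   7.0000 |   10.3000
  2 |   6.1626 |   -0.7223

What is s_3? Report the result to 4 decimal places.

6.2175

s_3 = 6.1626 − (-0.7223)·(6.1626 − 7.0000) / (-0.7223 − 10.3000)
   = 6.1626 − (0.604854)/(-11.022300) = 6.217475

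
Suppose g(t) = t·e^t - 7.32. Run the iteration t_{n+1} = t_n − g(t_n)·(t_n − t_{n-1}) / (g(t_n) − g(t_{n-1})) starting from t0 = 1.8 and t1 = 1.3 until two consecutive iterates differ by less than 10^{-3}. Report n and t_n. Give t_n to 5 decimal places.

n = 5, t_n = 1.55143

g(1.8) = 3.5693654, g(1.3) = -2.5499143
t2 = 1.3000000 − (-2.5499143)·(-0.5000000)/(-6.1192798) = 1.5083509;  |Δ| = 0.2083509
g(1.5083509) = -0.5033527
t3 = 1.5083509 − (-0.5033527)·(0.2083509)/(2.0465617) = 1.5595948;  |Δ| = 0.0512440
g(1.5595948) = 0.0988265
t4 = 1.5595948 − 0.0988265·(0.0512440)/(0.6021792) = 1.5511849;  |Δ| = 0.0084099
g(1.5511849) = -0.0029734
t5 = 1.5511849 − (-0.0029734)·(-0.0084099)/(-0.1017999) = 1.5514306;  |Δ| = 0.0002456
|t5 − t4| = 0.0002456 < 10^{-3}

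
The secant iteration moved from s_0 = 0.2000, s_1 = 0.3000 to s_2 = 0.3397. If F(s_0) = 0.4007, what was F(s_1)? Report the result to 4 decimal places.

The secant line through (0.2000, 0.4007) and (0.3000, F(s_1)) crosses zero at s_2 = 0.3397.
So (0.2000, 0.4007), (0.3000, F(s_1)), (0.3397, 0) are collinear:
F(s_1) = 0.4007 · (0.3000 − 0.3397) / (0.2000 − 0.3397) = 0.4007 · (-0.039700)/(-0.139700) = 0.113871

0.1139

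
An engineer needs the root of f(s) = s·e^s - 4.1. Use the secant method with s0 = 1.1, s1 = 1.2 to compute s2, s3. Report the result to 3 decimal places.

1.217, 1.216

f(1.1) = -0.79542, f(1.2) = -0.11586
s2 = 1.20000 − (-0.11586)·(1.20000 − 1.10000) / (-0.11586 − (-0.79542)) = 1.20000 − (-0.01159)/(0.67956) = 1.21705
f(1.21705) = 0.01023
s3 = 1.21705 − 0.01023·(1.21705 − 1.20000) / (0.01023 − (-0.11586)) = 1.21705 − (0.00017)/(0.12609) = 1.21567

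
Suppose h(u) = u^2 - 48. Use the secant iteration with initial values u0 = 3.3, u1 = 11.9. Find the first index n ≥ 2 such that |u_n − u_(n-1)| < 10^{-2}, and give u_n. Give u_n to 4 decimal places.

h(3.3) = -37.110000, h(11.9) = 93.610000
u2 = 11.900000 − 93.610000·(8.600000)/(130.720000) = 5.741447;  |Δ| = 6.158553
h(5.741447) = -15.035782
u3 = 5.741447 − (-15.035782)·(-6.158553)/(-108.645782) = 6.593746;  |Δ| = 0.852299
h(6.593746) = -4.522513
u4 = 6.593746 − (-4.522513)·(0.852299)/(10.513269) = 6.960381;  |Δ| = 0.366635
h(6.960381) = 0.446904
u5 = 6.960381 − 0.446904·(0.366635)/(4.969417) = 6.927409;  |Δ| = 0.032972
h(6.927409) = -0.011001
u6 = 6.927409 − (-0.011001)·(-0.032972)/(-0.457905) = 6.928201;  |Δ| = 0.000792
|u6 − u5| = 0.000792 < 10^{-2}

n = 6, u_n = 6.9282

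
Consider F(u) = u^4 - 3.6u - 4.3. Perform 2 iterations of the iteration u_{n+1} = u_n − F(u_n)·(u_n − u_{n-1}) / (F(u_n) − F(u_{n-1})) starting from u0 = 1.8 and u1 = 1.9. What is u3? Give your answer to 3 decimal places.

1.814

F(1.8) = -0.28240, F(1.9) = 1.89210
u2 = 1.90000 − 1.89210·(1.90000 − 1.80000) / (1.89210 − (-0.28240)) = 1.90000 − (0.18921)/(2.17450) = 1.81299
F(1.81299) = -0.02290
u3 = 1.81299 − (-0.02290)·(1.81299 − 1.90000) / (-0.02290 − 1.89210) = 1.81299 − (0.00199)/(-1.91500) = 1.81403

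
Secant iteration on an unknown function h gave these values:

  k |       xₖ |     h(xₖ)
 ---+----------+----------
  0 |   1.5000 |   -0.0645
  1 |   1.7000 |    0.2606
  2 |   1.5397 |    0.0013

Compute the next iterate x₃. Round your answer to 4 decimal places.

1.5389

x₃ = 1.5397 − 0.0013·(1.5397 − 1.7000) / (0.0013 − 0.2606)
   = 1.5397 − (-0.000208)/(-0.259300) = 1.538896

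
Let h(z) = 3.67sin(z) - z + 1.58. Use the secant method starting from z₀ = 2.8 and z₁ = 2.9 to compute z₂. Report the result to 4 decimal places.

h(2.8) = 0.009407, h(2.9) = -0.441955
z₂ = 2.900000 − (-0.441955)·(2.900000 − 2.800000) / (-0.441955 − 0.009407) = 2.900000 − (-0.044195)/(-0.451361) = 2.802084

2.8021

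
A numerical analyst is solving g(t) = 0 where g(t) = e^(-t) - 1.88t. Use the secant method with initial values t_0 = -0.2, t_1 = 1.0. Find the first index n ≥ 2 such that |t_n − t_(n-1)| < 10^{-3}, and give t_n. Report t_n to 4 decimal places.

n = 5, t_n = 0.3681

g(-0.2) = 1.597403, g(1.0) = -1.512121
t_2 = 1.000000 − (-1.512121)·(1.200000)/(-3.109523) = 0.416456;  |Δ| = 0.583544
g(0.416456) = -0.123557
t_3 = 0.416456 − (-0.123557)·(-0.583544)/(1.388564) = 0.364531;  |Δ| = 0.051925
g(0.364531) = 0.009204
t_4 = 0.364531 − 0.009204·(-0.051925)/(0.132761) = 0.368131;  |Δ| = 0.003600
g(0.368131) = -0.000059
t_5 = 0.368131 − (-0.000059)·(0.003600)/(-0.009264) = 0.368108;  |Δ| = 0.000023
|t_5 − t_4| = 0.000023 < 10^{-3}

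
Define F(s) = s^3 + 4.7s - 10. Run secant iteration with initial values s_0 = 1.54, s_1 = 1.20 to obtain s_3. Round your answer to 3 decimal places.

F(1.54) = 0.89026, F(1.20) = -2.63200
s_2 = 1.20000 − (-2.63200)·(1.20000 − 1.54000) / (-2.63200 − 0.89026) = 1.20000 − (0.89488)/(-3.52226) = 1.45406
F(1.45406) = -0.09157
s_3 = 1.45406 − (-0.09157)·(1.45406 − 1.20000) / (-0.09157 − (-2.63200)) = 1.45406 − (-0.02326)/(2.54043) = 1.46322

1.463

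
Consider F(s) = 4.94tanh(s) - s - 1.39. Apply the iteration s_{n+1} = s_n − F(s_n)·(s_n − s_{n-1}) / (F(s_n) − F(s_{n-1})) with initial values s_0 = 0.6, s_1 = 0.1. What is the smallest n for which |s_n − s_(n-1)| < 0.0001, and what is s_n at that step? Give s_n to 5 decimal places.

n = 5, s_n = 0.37340

F(0.6) = 0.6630249, F(0.1) = -0.9976401
s_2 = 0.1000000 − (-0.9976401)·(-0.5000000)/(-1.6606650) = 0.4003737;  |Δ| = 0.3003737
F(0.4003737) = 0.0881535
s_3 = 0.4003737 − 0.0881535·(0.3003737)/(1.0857936) = 0.3759869;  |Δ| = 0.0243868
F(0.3759869) = 0.0085464
s_4 = 0.3759869 − 0.0085464·(-0.0243868)/(-0.0796070) = 0.3733688;  |Δ| = 0.0026181
F(0.3733688) = -0.0001106
s_5 = 0.3733688 − (-0.0001106)·(-0.0026181)/(-0.0086570) = 0.3734023;  |Δ| = 0.0000334
|s_5 − s_4| = 0.0000334 < 0.0001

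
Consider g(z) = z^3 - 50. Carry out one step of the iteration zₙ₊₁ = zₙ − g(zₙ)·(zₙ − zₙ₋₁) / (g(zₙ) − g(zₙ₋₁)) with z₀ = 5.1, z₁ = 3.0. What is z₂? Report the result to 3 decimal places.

3.457

g(5.1) = 82.65100, g(3.0) = -23.00000
z₂ = 3.00000 − (-23.00000)·(3.00000 − 5.10000) / (-23.00000 − 82.65100) = 3.00000 − (48.30000)/(-105.65100) = 3.45717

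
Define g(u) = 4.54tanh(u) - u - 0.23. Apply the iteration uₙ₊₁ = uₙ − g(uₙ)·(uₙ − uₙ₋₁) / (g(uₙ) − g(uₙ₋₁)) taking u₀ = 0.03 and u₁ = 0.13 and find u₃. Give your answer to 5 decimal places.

g(0.03) = -0.1238408, g(0.13) = 0.2268975
u₂ = 0.1300000 − 0.2268975·(0.1300000 − 0.0300000) / (0.2268975 − (-0.1238408)) = 0.1300000 − (0.0226898)/(0.3507384) = 0.0653086
g(0.0653086) = 0.0007717
u₃ = 0.0653086 − 0.0007717·(0.0653086 − 0.1300000) / (0.0007717 − 0.2268975) = 0.0653086 − (-0.0000499)/(-0.2261259) = 0.0650879

0.06509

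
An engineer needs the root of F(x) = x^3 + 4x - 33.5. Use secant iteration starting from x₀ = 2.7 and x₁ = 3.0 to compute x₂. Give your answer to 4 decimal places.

F(2.7) = -3.017000, F(3.0) = 5.500000
x₂ = 3.000000 − 5.500000·(3.000000 − 2.700000) / (5.500000 − (-3.017000)) = 3.000000 − (1.650000)/(8.517000) = 2.806270

2.8063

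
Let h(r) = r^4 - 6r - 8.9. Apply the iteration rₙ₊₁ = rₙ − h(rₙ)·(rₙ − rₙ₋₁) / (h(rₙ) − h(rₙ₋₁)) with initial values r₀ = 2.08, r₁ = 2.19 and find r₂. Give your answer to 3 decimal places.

2.161

h(2.08) = -2.66226, h(2.19) = 0.96258
r₂ = 2.19000 − 0.96258·(2.19000 − 2.08000) / (0.96258 − (-2.66226)) = 2.19000 − (0.10588)/(3.62484) = 2.16079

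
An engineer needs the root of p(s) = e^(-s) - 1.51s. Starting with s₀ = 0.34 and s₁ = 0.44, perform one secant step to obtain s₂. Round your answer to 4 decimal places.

p(0.34) = 0.198370, p(0.44) = -0.020364
s₂ = 0.440000 − (-0.020364)·(0.440000 − 0.340000) / (-0.020364 − 0.198370) = 0.440000 − (-0.002036)/(-0.218734) = 0.430690

0.4307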